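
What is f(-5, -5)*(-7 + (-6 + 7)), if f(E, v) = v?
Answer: 30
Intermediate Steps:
f(-5, -5)*(-7 + (-6 + 7)) = -5*(-7 + (-6 + 7)) = -5*(-7 + 1) = -5*(-6) = 30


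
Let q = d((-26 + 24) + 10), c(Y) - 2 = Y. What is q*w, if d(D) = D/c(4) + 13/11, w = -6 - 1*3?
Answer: -249/11 ≈ -22.636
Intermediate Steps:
c(Y) = 2 + Y
w = -9 (w = -6 - 3 = -9)
d(D) = 13/11 + D/6 (d(D) = D/(2 + 4) + 13/11 = D/6 + 13*(1/11) = D*(⅙) + 13/11 = D/6 + 13/11 = 13/11 + D/6)
q = 83/33 (q = 13/11 + ((-26 + 24) + 10)/6 = 13/11 + (-2 + 10)/6 = 13/11 + (⅙)*8 = 13/11 + 4/3 = 83/33 ≈ 2.5152)
q*w = (83/33)*(-9) = -249/11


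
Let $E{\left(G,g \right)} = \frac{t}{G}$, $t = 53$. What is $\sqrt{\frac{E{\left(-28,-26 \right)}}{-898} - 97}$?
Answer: $\frac{i \sqrt{15331019690}}{12572} \approx 9.8488 i$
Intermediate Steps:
$E{\left(G,g \right)} = \frac{53}{G}$
$\sqrt{\frac{E{\left(-28,-26 \right)}}{-898} - 97} = \sqrt{\frac{53 \frac{1}{-28}}{-898} - 97} = \sqrt{53 \left(- \frac{1}{28}\right) \left(- \frac{1}{898}\right) - 97} = \sqrt{\left(- \frac{53}{28}\right) \left(- \frac{1}{898}\right) - 97} = \sqrt{\frac{53}{25144} - 97} = \sqrt{- \frac{2438915}{25144}} = \frac{i \sqrt{15331019690}}{12572}$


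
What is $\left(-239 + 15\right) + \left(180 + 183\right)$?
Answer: $139$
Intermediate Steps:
$\left(-239 + 15\right) + \left(180 + 183\right) = -224 + 363 = 139$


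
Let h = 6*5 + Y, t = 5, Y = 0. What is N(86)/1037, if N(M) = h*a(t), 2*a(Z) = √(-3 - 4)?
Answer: 15*I*√7/1037 ≈ 0.03827*I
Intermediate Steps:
h = 30 (h = 6*5 + 0 = 30 + 0 = 30)
a(Z) = I*√7/2 (a(Z) = √(-3 - 4)/2 = √(-7)/2 = (I*√7)/2 = I*√7/2)
N(M) = 15*I*√7 (N(M) = 30*(I*√7/2) = 15*I*√7)
N(86)/1037 = (15*I*√7)/1037 = (15*I*√7)*(1/1037) = 15*I*√7/1037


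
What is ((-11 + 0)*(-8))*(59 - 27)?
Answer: 2816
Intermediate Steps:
((-11 + 0)*(-8))*(59 - 27) = -11*(-8)*32 = 88*32 = 2816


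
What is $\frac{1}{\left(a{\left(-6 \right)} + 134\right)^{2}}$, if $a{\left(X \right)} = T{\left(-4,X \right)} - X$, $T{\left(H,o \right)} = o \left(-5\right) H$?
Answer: $\frac{1}{400} \approx 0.0025$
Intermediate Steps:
$T{\left(H,o \right)} = - 5 H o$ ($T{\left(H,o \right)} = - 5 o H = - 5 H o$)
$a{\left(X \right)} = 19 X$ ($a{\left(X \right)} = \left(-5\right) \left(-4\right) X - X = 20 X - X = 19 X$)
$\frac{1}{\left(a{\left(-6 \right)} + 134\right)^{2}} = \frac{1}{\left(19 \left(-6\right) + 134\right)^{2}} = \frac{1}{\left(-114 + 134\right)^{2}} = \frac{1}{20^{2}} = \frac{1}{400}$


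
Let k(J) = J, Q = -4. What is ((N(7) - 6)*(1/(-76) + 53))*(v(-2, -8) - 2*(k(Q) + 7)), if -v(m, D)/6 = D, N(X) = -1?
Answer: -591969/38 ≈ -15578.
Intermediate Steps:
v(m, D) = -6*D
((N(7) - 6)*(1/(-76) + 53))*(v(-2, -8) - 2*(k(Q) + 7)) = ((-1 - 6)*(1/(-76) + 53))*(-6*(-8) - 2*(-4 + 7)) = (-7*(-1/76 + 53))*(48 - 2*3) = (-7*4027/76)*(48 - 6) = -28189/76*42 = -591969/38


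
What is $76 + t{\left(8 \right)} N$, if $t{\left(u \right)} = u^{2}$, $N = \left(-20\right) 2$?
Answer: $-2484$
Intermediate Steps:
$N = -40$
$76 + t{\left(8 \right)} N = 76 + 8^{2} \left(-40\right) = 76 + 64 \left(-40\right) = 76 - 2560 = -2484$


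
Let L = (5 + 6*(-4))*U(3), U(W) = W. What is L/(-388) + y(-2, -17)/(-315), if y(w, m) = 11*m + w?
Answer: 1449/1940 ≈ 0.74691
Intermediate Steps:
L = -57 (L = (5 + 6*(-4))*3 = (5 - 24)*3 = -19*3 = -57)
y(w, m) = w + 11*m
L/(-388) + y(-2, -17)/(-315) = -57/(-388) + (-2 + 11*(-17))/(-315) = -57*(-1/388) + (-2 - 187)*(-1/315) = 57/388 - 189*(-1/315) = 57/388 + 3/5 = 1449/1940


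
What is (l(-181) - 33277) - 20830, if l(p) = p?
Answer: -54288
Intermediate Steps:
(l(-181) - 33277) - 20830 = (-181 - 33277) - 20830 = -33458 - 20830 = -54288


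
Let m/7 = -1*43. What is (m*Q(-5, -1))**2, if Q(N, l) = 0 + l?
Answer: 90601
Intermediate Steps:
Q(N, l) = l
m = -301 (m = 7*(-1*43) = 7*(-43) = -301)
(m*Q(-5, -1))**2 = (-301*(-1))**2 = 301**2 = 90601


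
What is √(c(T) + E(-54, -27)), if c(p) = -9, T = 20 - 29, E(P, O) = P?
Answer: 3*I*√7 ≈ 7.9373*I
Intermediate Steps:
T = -9
√(c(T) + E(-54, -27)) = √(-9 - 54) = √(-63) = 3*I*√7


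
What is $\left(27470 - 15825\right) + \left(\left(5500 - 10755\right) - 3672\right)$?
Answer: $2718$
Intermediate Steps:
$\left(27470 - 15825\right) + \left(\left(5500 - 10755\right) - 3672\right) = 11645 - 8927 = 2718$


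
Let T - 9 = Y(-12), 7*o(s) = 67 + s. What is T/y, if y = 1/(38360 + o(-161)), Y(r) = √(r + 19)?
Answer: 2415834/7 + 268426*√7/7 ≈ 4.4657e+5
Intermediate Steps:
o(s) = 67/7 + s/7 (o(s) = (67 + s)/7 = 67/7 + s/7)
Y(r) = √(19 + r)
T = 9 + √7 (T = 9 + √(19 - 12) = 9 + √7 ≈ 11.646)
y = 7/268426 (y = 1/(38360 + (67/7 + (⅐)*(-161))) = 1/(38360 + (67/7 - 23)) = 1/(38360 - 94/7) = 1/(268426/7) = 7/268426 ≈ 2.6078e-5)
T/y = (9 + √7)/(7/268426) = (9 + √7)*(268426/7) = 2415834/7 + 268426*√7/7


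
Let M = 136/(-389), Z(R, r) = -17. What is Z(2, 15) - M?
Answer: -6477/389 ≈ -16.650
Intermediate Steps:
M = -136/389 (M = 136*(-1/389) = -136/389 ≈ -0.34961)
Z(2, 15) - M = -17 - 1*(-136/389) = -17 + 136/389 = -6477/389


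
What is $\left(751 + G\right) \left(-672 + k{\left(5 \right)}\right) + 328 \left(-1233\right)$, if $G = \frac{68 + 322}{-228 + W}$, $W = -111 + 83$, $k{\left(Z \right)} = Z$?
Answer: $- \frac{115753583}{128} \approx -9.0433 \cdot 10^{5}$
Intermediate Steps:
$W = -28$
$G = - \frac{195}{128}$ ($G = \frac{68 + 322}{-228 - 28} = \frac{390}{-256} = 390 \left(- \frac{1}{256}\right) = - \frac{195}{128} \approx -1.5234$)
$\left(751 + G\right) \left(-672 + k{\left(5 \right)}\right) + 328 \left(-1233\right) = \left(751 - \frac{195}{128}\right) \left(-672 + 5\right) + 328 \left(-1233\right) = \frac{95933}{128} \left(-667\right) - 404424 = - \frac{63987311}{128} - 404424 = - \frac{115753583}{128}$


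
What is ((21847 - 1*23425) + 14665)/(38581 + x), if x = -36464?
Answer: 13087/2117 ≈ 6.1819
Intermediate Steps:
((21847 - 1*23425) + 14665)/(38581 + x) = ((21847 - 1*23425) + 14665)/(38581 - 36464) = ((21847 - 23425) + 14665)/2117 = (-1578 + 14665)*(1/2117) = 13087*(1/2117) = 13087/2117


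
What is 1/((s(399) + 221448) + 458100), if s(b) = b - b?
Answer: 1/679548 ≈ 1.4716e-6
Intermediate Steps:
s(b) = 0
1/((s(399) + 221448) + 458100) = 1/((0 + 221448) + 458100) = 1/(221448 + 458100) = 1/679548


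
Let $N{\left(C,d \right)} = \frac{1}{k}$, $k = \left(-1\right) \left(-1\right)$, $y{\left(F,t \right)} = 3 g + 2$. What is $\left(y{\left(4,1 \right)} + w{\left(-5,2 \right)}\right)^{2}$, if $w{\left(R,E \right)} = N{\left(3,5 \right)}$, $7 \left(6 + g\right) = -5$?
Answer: $\frac{14400}{49} \approx 293.88$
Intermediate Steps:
$g = - \frac{47}{7}$ ($g = -6 + \frac{1}{7} \left(-5\right) = -6 - \frac{5}{7} = - \frac{47}{7} \approx -6.7143$)
$y{\left(F,t \right)} = - \frac{127}{7}$ ($y{\left(F,t \right)} = 3 \left(- \frac{47}{7}\right) + 2 = - \frac{141}{7} + 2 = - \frac{127}{7}$)
$k = 1$
$N{\left(C,d \right)} = 1$ ($N{\left(C,d \right)} = 1^{-1} = 1$)
$w{\left(R,E \right)} = 1$
$\left(y{\left(4,1 \right)} + w{\left(-5,2 \right)}\right)^{2} = \left(- \frac{127}{7} + 1\right)^{2} = \left(- \frac{120}{7}\right)^{2} = \frac{14400}{49}$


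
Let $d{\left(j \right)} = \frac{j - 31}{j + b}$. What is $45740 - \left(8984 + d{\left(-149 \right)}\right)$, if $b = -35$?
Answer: $\frac{1690731}{46} \approx 36755.0$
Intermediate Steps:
$d{\left(j \right)} = \frac{-31 + j}{-35 + j}$ ($d{\left(j \right)} = \frac{j - 31}{j - 35} = \frac{-31 + j}{-35 + j}$)
$45740 - \left(8984 + d{\left(-149 \right)}\right) = 45740 - \left(8984 + \frac{-31 - 149}{-35 - 149}\right) = 45740 - \left(8984 + \frac{1}{-184} \left(-180\right)\right) = 45740 - \left(8984 - - \frac{45}{46}\right) = 45740 - \left(8984 + \frac{45}{46}\right) = 45740 - \frac{413309}{46} = \frac{1690731}{46}$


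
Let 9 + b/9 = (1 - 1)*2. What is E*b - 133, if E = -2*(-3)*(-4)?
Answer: 1811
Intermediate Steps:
b = -81 (b = -81 + 9*((1 - 1)*2) = -81 + 9*(0*2) = -81 + 9*0 = -81 + 0 = -81)
E = -24 (E = 6*(-4) = -24)
E*b - 133 = -24*(-81) - 133 = 1944 - 133 = 1811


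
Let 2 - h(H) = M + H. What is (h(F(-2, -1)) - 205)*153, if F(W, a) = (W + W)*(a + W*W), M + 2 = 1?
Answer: -29070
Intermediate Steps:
M = -1 (M = -2 + 1 = -1)
F(W, a) = 2*W*(a + W²) (F(W, a) = (2*W)*(a + W²) = 2*W*(a + W²))
h(H) = 3 - H (h(H) = 2 - (-1 + H) = 2 + (1 - H) = 3 - H)
(h(F(-2, -1)) - 205)*153 = ((3 - 2*(-2)*(-1 + (-2)²)) - 205)*153 = ((3 - 2*(-2)*(-1 + 4)) - 205)*153 = ((3 - 2*(-2)*3) - 205)*153 = ((3 - 1*(-12)) - 205)*153 = ((3 + 12) - 205)*153 = (15 - 205)*153 = -190*153 = -29070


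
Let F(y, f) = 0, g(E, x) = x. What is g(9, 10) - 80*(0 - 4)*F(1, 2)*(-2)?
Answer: 10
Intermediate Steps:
g(9, 10) - 80*(0 - 4)*F(1, 2)*(-2) = 10 - 80*(0 - 4)*0*(-2) = 10 - 80*(-4*0)*(-2) = 10 - 0*(-2) = 10 - 80*0 = 10 + 0 = 10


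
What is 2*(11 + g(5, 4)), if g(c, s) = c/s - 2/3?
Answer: 139/6 ≈ 23.167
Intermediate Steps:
g(c, s) = -⅔ + c/s (g(c, s) = c/s - 2*⅓ = c/s - ⅔ = -⅔ + c/s)
2*(11 + g(5, 4)) = 2*(11 + (-⅔ + 5/4)) = 2*(11 + 7/12) = 2*(139/12) = 139/6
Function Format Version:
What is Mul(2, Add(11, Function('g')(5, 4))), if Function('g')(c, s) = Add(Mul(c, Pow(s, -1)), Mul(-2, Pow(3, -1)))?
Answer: Rational(139, 6) ≈ 23.167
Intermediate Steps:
Function('g')(c, s) = Add(Rational(-2, 3), Mul(c, Pow(s, -1))) (Function('g')(c, s) = Add(Mul(c, Pow(s, -1)), Mul(-2, Rational(1, 3))) = Add(Mul(c, Pow(s, -1)), Rational(-2, 3)) = Add(Rational(-2, 3), Mul(c, Pow(s, -1))))
Mul(2, Add(11, Function('g')(5, 4))) = Mul(2, Add(11, Add(Rational(-2, 3), Mul(5, Pow(4, -1))))) = Mul(2, Add(11, Add(Rational(-2, 3), Mul(5, Rational(1, 4))))) = Mul(2, Add(11, Add(Rational(-2, 3), Rational(5, 4)))) = Mul(2, Add(11, Rational(7, 12))) = Mul(2, Rational(139, 12)) = Rational(139, 6)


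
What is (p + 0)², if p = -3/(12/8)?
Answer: 4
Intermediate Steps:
p = -2 (p = -3/(12*(⅛)) = -3/3/2 = -3*⅔ = -2)
(p + 0)² = (-2 + 0)² = (-2)² = 4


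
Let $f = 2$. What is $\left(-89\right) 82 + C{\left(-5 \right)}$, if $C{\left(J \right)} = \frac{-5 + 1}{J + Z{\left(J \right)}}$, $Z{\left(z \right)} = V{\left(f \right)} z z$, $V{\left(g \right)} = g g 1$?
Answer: $- \frac{693314}{95} \approx -7298.0$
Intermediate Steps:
$V{\left(g \right)} = g^{2}$ ($V{\left(g \right)} = g^{2} \cdot 1 = g^{2}$)
$Z{\left(z \right)} = 4 z^{2}$ ($Z{\left(z \right)} = 2^{2} z z = 4 z z = 4 z^{2}$)
$C{\left(J \right)} = - \frac{4}{J + 4 J^{2}}$ ($C{\left(J \right)} = \frac{-5 + 1}{J + 4 J^{2}} = - \frac{4}{J + 4 J^{2}}$)
$\left(-89\right) 82 + C{\left(-5 \right)} = \left(-89\right) 82 - \frac{4}{\left(-5\right) \left(1 + 4 \left(-5\right)\right)} = -7298 - - \frac{4}{5 \left(1 - 20\right)} = -7298 - - \frac{4}{5 \left(-19\right)} = -7298 - \left(- \frac{4}{5}\right) \left(- \frac{1}{19}\right) = -7298 - \frac{4}{95} = - \frac{693314}{95}$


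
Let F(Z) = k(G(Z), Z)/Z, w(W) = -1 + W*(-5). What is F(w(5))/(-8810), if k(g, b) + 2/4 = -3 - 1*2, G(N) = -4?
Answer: -11/458120 ≈ -2.4011e-5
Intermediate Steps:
k(g, b) = -11/2 (k(g, b) = -½ + (-3 - 1*2) = -½ + (-3 - 2) = -½ - 5 = -11/2)
w(W) = -1 - 5*W
F(Z) = -11/(2*Z)
F(w(5))/(-8810) = -11/(2*(-1 - 5*5))/(-8810) = -11/(2*(-1 - 25))*(-1/8810) = -11/2/(-26)*(-1/8810) = -11/2*(-1/26)*(-1/8810) = (11/52)*(-1/8810) = -11/458120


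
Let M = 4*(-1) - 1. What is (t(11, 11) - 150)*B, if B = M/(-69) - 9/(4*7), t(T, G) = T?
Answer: 66859/1932 ≈ 34.606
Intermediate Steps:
M = -5 (M = -4 - 1 = -5)
B = -481/1932 (B = -5/(-69) - 9/(4*7) = -5*(-1/69) - 9/28 = 5/69 - 9*1/28 = 5/69 - 9/28 = -481/1932 ≈ -0.24896)
(t(11, 11) - 150)*B = (11 - 150)*(-481/1932) = -139*(-481/1932) = 66859/1932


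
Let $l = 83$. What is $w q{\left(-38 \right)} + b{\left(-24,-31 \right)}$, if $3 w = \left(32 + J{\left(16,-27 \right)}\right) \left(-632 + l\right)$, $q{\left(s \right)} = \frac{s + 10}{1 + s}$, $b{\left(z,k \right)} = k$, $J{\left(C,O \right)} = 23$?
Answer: $- \frac{282967}{37} \approx -7647.8$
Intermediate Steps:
$q{\left(s \right)} = \frac{10 + s}{1 + s}$
$w = -10065$ ($w = \frac{\left(32 + 23\right) \left(-632 + 83\right)}{3} = \frac{55 \left(-549\right)}{3} = \frac{1}{3} \left(-30195\right) = -10065$)
$w q{\left(-38 \right)} + b{\left(-24,-31 \right)} = - 10065 \frac{10 - 38}{1 - 38} - 31 = - 10065 \frac{1}{-37} \left(-28\right) - 31 = - 10065 \left(\left(- \frac{1}{37}\right) \left(-28\right)\right) - 31 = \left(-10065\right) \frac{28}{37} - 31 = - \frac{281820}{37} - 31 = - \frac{282967}{37}$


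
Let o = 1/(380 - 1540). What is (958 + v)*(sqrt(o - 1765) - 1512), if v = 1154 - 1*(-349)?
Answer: -3721032 + 7383*I*sqrt(65971810)/580 ≈ -3.721e+6 + 1.0339e+5*I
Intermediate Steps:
o = -1/1160 (o = 1/(-1160) = -1/1160 ≈ -0.00086207)
v = 1503 (v = 1154 + 349 = 1503)
(958 + v)*(sqrt(o - 1765) - 1512) = (958 + 1503)*(sqrt(-1/1160 - 1765) - 1512) = 2461*(sqrt(-2047401/1160) - 1512) = 2461*(3*I*sqrt(65971810)/580 - 1512) = 2461*(-1512 + 3*I*sqrt(65971810)/580) = -3721032 + 7383*I*sqrt(65971810)/580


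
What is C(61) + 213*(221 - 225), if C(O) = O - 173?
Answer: -964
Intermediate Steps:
C(O) = -173 + O
C(61) + 213*(221 - 225) = (-173 + 61) + 213*(221 - 225) = -112 + 213*(-4) = -112 - 852 = -964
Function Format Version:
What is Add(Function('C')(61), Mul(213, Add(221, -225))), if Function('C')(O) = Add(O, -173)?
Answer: -964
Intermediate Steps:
Function('C')(O) = Add(-173, O)
Add(Function('C')(61), Mul(213, Add(221, -225))) = Add(Add(-173, 61), Mul(213, Add(221, -225))) = Add(-112, Mul(213, -4)) = Add(-112, -852) = -964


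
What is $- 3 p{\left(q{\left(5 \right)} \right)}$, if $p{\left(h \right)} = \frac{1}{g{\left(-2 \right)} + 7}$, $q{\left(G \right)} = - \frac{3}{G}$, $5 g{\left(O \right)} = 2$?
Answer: $- \frac{15}{37} \approx -0.40541$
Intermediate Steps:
$g{\left(O \right)} = \frac{2}{5}$ ($g{\left(O \right)} = \frac{1}{5} \cdot 2 = \frac{2}{5}$)
$p{\left(h \right)} = \frac{5}{37}$ ($p{\left(h \right)} = \frac{1}{\frac{2}{5} + 7} = \frac{1}{\frac{37}{5}} = \frac{5}{37}$)
$- 3 p{\left(q{\left(5 \right)} \right)} = \left(-3\right) \frac{5}{37} = - \frac{15}{37}$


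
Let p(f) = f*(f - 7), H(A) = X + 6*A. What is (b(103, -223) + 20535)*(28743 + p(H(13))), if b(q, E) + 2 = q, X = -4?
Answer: 695453836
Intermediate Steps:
b(q, E) = -2 + q
H(A) = -4 + 6*A
p(f) = f*(-7 + f)
(b(103, -223) + 20535)*(28743 + p(H(13))) = ((-2 + 103) + 20535)*(28743 + (-4 + 6*13)*(-7 + (-4 + 6*13))) = (101 + 20535)*(28743 + (-4 + 78)*(-7 + (-4 + 78))) = 20636*(28743 + 74*(-7 + 74)) = 20636*(28743 + 74*67) = 20636*(28743 + 4958) = 20636*33701 = 695453836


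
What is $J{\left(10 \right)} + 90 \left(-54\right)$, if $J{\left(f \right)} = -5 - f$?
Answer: $-4875$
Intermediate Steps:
$J{\left(10 \right)} + 90 \left(-54\right) = \left(-5 - 10\right) + 90 \left(-54\right) = \left(-5 - 10\right) - 4860 = -15 - 4860 = -4875$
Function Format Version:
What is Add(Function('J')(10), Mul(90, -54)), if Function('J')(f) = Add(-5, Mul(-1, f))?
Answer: -4875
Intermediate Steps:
Add(Function('J')(10), Mul(90, -54)) = Add(Add(-5, Mul(-1, 10)), Mul(90, -54)) = Add(Add(-5, -10), -4860) = Add(-15, -4860) = -4875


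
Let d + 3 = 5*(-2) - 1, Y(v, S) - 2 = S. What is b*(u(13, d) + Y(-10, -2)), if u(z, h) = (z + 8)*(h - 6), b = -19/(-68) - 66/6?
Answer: 76545/17 ≈ 4502.6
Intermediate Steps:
Y(v, S) = 2 + S
d = -14 (d = -3 + (5*(-2) - 1) = -3 + (-10 - 1) = -3 - 11 = -14)
b = -729/68 (b = -19*(-1/68) - 66*⅙ = 19/68 - 11 = -729/68 ≈ -10.721)
u(z, h) = (-6 + h)*(8 + z) (u(z, h) = (8 + z)*(-6 + h) = (-6 + h)*(8 + z))
b*(u(13, d) + Y(-10, -2)) = -729*((-48 - 6*13 + 8*(-14) - 14*13) + (2 - 2))/68 = -729*((-48 - 78 - 112 - 182) + 0)/68 = -729*(-420 + 0)/68 = -729/68*(-420) = 76545/17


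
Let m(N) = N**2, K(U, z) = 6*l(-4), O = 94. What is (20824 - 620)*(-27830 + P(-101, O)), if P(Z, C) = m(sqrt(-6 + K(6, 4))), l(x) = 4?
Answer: -561913648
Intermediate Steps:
K(U, z) = 24 (K(U, z) = 6*4 = 24)
P(Z, C) = 18 (P(Z, C) = (sqrt(-6 + 24))**2 = (sqrt(18))**2 = (3*sqrt(2))**2 = 18)
(20824 - 620)*(-27830 + P(-101, O)) = (20824 - 620)*(-27830 + 18) = 20204*(-27812) = -561913648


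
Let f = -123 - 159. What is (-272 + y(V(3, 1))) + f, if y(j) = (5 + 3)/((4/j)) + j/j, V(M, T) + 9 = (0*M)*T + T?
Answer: -569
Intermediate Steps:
f = -282
V(M, T) = -9 + T (V(M, T) = -9 + ((0*M)*T + T) = -9 + (0*T + T) = -9 + (0 + T) = -9 + T)
y(j) = 1 + 2*j (y(j) = 8*(j/4) + 1 = 2*j + 1 = 1 + 2*j)
(-272 + y(V(3, 1))) + f = (-272 + (1 + 2*(-9 + 1))) - 282 = (-272 + (1 + 2*(-8))) - 282 = (-272 + (1 - 16)) - 282 = (-272 - 15) - 282 = -287 - 282 = -569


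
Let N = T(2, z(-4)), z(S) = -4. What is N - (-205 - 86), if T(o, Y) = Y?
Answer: 287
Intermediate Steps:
N = -4
N - (-205 - 86) = -4 - (-205 - 86) = -4 - 1*(-291) = -4 + 291 = 287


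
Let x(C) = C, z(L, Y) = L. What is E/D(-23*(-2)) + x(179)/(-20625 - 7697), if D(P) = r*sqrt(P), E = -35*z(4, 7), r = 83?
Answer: -179/28322 - 70*sqrt(46)/1909 ≈ -0.25502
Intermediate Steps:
E = -140 (E = -35*4 = -140)
D(P) = 83*sqrt(P)
E/D(-23*(-2)) + x(179)/(-20625 - 7697) = -140*sqrt(46)/3818 + 179/(-20625 - 7697) = -140*sqrt(46)/3818 + 179/(-28322) = -70*sqrt(46)/1909 + 179*(-1/28322) = -70*sqrt(46)/1909 - 179/28322 = -179/28322 - 70*sqrt(46)/1909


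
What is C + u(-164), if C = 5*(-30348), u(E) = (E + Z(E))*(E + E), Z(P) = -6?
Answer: -95980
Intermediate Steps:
u(E) = 2*E*(-6 + E) (u(E) = (E - 6)*(E + E) = (-6 + E)*(2*E) = 2*E*(-6 + E))
C = -151740
C + u(-164) = -151740 + 2*(-164)*(-6 - 164) = -151740 + 2*(-164)*(-170) = -151740 + 55760 = -95980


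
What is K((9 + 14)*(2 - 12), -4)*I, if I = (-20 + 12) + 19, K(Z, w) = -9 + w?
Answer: -143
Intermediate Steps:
I = 11 (I = -8 + 19 = 11)
K((9 + 14)*(2 - 12), -4)*I = (-9 - 4)*11 = -13*11 = -143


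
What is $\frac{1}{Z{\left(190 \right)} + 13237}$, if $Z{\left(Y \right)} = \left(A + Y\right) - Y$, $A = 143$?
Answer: $\frac{1}{13380} \approx 7.4738 \cdot 10^{-5}$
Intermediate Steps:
$Z{\left(Y \right)} = 143$ ($Z{\left(Y \right)} = \left(143 + Y\right) - Y = 143$)
$\frac{1}{Z{\left(190 \right)} + 13237} = \frac{1}{143 + 13237} = \frac{1}{13380}$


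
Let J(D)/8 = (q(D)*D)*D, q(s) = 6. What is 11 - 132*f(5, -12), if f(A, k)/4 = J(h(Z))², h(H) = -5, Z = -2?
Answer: -760319989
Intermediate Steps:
J(D) = 48*D² (J(D) = 8*((6*D)*D) = 8*(6*D²) = 48*D²)
f(A, k) = 5760000 (f(A, k) = 4*(48*(-5)²)² = 4*(48*25)² = 4*1200² = 4*1440000 = 5760000)
11 - 132*f(5, -12) = 11 - 132*5760000 = 11 - 760320000 = -760319989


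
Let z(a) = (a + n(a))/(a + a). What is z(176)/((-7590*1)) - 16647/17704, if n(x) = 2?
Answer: -2779913017/2956213920 ≈ -0.94036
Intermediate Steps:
z(a) = (2 + a)/(2*a) (z(a) = (a + 2)/(a + a) = (2 + a)/((2*a)) = (2 + a)*(1/(2*a)) = (2 + a)/(2*a))
z(176)/((-7590*1)) - 16647/17704 = ((1/2)*(2 + 176)/176)/((-7590*1)) - 16647/17704 = ((1/2)*(1/176)*178)/(-7590) - 16647*1/17704 = (89/176)*(-1/7590) - 16647/17704 = -89/1335840 - 16647/17704 = -2779913017/2956213920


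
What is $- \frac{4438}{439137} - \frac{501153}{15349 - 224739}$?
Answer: $\frac{219145552141}{91950896430} \approx 2.3833$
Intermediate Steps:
$- \frac{4438}{439137} - \frac{501153}{15349 - 224739} = \left(-4438\right) \frac{1}{439137} - \frac{501153}{-209390} = - \frac{4438}{439137} - - \frac{501153}{209390} = - \frac{4438}{439137} + \frac{501153}{209390} = \frac{219145552141}{91950896430}$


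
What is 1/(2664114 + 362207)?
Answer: 1/3026321 ≈ 3.3043e-7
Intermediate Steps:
1/(2664114 + 362207) = 1/3026321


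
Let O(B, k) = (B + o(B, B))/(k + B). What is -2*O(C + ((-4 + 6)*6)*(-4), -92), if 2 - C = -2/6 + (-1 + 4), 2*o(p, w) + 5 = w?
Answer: -453/422 ≈ -1.0735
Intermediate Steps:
o(p, w) = -5/2 + w/2
C = -⅔ (C = 2 - (-2/6 + (-1 + 4)) = 2 - (-2*⅙ + 3) = 2 - (-⅓ + 3) = 2 - 1*8/3 = 2 - 8/3 = -⅔ ≈ -0.66667)
O(B, k) = (-5/2 + 3*B/2)/(B + k) (O(B, k) = (B + (-5/2 + B/2))/(k + B) = (-5/2 + 3*B/2)/(B + k))
-2*O(C + ((-4 + 6)*6)*(-4), -92) = -(-5 + 3*(-⅔ + ((-4 + 6)*6)*(-4)))/((-⅔ + ((-4 + 6)*6)*(-4)) - 92) = -(-5 + 3*(-⅔ + (2*6)*(-4)))/((-⅔ + (2*6)*(-4)) - 92) = -(-5 + 3*(-⅔ + 12*(-4)))/((-⅔ + 12*(-4)) - 92) = -(-5 + 3*(-⅔ - 48))/((-⅔ - 48) - 92) = -(-5 + 3*(-146/3))/(-146/3 - 92) = -(-5 - 146)/(-422/3) = -(-3)*(-151)/422 = -2*453/844 = -453/422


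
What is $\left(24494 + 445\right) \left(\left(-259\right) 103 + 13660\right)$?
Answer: $-324630963$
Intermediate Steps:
$\left(24494 + 445\right) \left(\left(-259\right) 103 + 13660\right) = 24939 \left(-26677 + 13660\right) = 24939 \left(-13017\right) = -324630963$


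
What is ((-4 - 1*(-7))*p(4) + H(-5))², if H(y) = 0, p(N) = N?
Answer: 144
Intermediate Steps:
((-4 - 1*(-7))*p(4) + H(-5))² = ((-4 - 1*(-7))*4 + 0)² = ((-4 + 7)*4 + 0)² = (3*4 + 0)² = (12 + 0)² = 12² = 144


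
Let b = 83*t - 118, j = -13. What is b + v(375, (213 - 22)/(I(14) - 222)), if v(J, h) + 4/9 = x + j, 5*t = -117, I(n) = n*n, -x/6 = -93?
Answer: -68204/45 ≈ -1515.6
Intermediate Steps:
x = 558 (x = -6*(-93) = 558)
I(n) = n**2
t = -117/5 (t = (1/5)*(-117) = -117/5 ≈ -23.400)
v(J, h) = 4901/9 (v(J, h) = -4/9 + (558 - 13) = -4/9 + 545 = 4901/9)
b = -10301/5 (b = 83*(-117/5) - 118 = -9711/5 - 118 = -10301/5 ≈ -2060.2)
b + v(375, (213 - 22)/(I(14) - 222)) = -10301/5 + 4901/9 = -68204/45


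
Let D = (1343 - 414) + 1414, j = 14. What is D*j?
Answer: 32802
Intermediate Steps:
D = 2343 (D = 929 + 1414 = 2343)
D*j = 2343*14 = 32802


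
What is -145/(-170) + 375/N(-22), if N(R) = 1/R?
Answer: -280471/34 ≈ -8249.1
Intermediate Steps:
-145/(-170) + 375/N(-22) = -145/(-170) + 375/(1/(-22)) = -145*(-1/170) + 375/(-1/22) = 29/34 + 375*(-22) = 29/34 - 8250 = -280471/34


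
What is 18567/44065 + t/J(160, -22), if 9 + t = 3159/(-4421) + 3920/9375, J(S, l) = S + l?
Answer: 1784370575891/5040744069375 ≈ 0.35399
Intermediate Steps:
t = -77061436/8289375 (t = -9 + (3159/(-4421) + 3920/9375) = -9 + (3159*(-1/4421) + 3920*(1/9375)) = -9 + (-3159/4421 + 784/1875) = -9 - 2457061/8289375 = -77061436/8289375 ≈ -9.2964)
18567/44065 + t/J(160, -22) = 18567/44065 - 77061436/(8289375*(160 - 22)) = 18567*(1/44065) - 77061436/8289375/138 = 18567/44065 - 77061436/8289375*1/138 = 18567/44065 - 38530718/571966875 = 1784370575891/5040744069375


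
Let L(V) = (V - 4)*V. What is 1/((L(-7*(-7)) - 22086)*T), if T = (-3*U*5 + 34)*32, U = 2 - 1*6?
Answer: -1/59802048 ≈ -1.6722e-8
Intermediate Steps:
U = -4 (U = 2 - 6 = -4)
L(V) = V*(-4 + V) (L(V) = (-4 + V)*V = V*(-4 + V))
T = 3008 (T = (-3*(-4)*5 + 34)*32 = (12*5 + 34)*32 = (60 + 34)*32 = 94*32 = 3008)
1/((L(-7*(-7)) - 22086)*T) = 1/((-7*(-7))*(-4 - 7*(-7)) - 22086*3008) = (1/3008)/(49*(-4 + 49) - 22086) = (1/3008)/(49*45 - 22086) = (1/3008)/(2205 - 22086) = (1/3008)/(-19881) = -1/19881*1/3008 = -1/59802048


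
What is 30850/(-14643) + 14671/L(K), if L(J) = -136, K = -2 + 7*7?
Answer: -12883709/117144 ≈ -109.98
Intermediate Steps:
K = 47 (K = -2 + 49 = 47)
30850/(-14643) + 14671/L(K) = 30850/(-14643) + 14671/(-136) = 30850*(-1/14643) + 14671*(-1/136) = -30850/14643 - 863/8 = -12883709/117144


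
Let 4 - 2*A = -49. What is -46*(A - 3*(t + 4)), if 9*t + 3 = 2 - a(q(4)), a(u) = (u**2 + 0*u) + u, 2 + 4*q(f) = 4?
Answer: -4163/6 ≈ -693.83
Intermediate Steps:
A = 53/2 (A = 2 - 1/2*(-49) = 2 + 49/2 = 53/2 ≈ 26.500)
q(f) = 1/2 (q(f) = -1/2 + (1/4)*4 = -1/2 + 1 = 1/2)
a(u) = u + u**2 (a(u) = (u**2 + 0) + u = u**2 + u = u + u**2)
t = -7/36 (t = -1/3 + (2 - (1 + 1/2)/2)/9 = -1/3 + (2 - 3/(2*2))/9 = -1/3 + (2 - 1*3/4)/9 = -1/3 + (2 - 3/4)/9 = -1/3 + (1/9)*(5/4) = -1/3 + 5/36 = -7/36 ≈ -0.19444)
-46*(A - 3*(t + 4)) = -46*(53/2 - 3*(-7/36 + 4)) = -46*(53/2 - 3*137/36) = -46*(53/2 - 137/12) = -46*181/12 = -4163/6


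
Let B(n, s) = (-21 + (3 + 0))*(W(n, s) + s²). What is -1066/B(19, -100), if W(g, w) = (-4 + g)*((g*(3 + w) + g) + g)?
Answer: -533/153675 ≈ -0.0034684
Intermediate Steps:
W(g, w) = (-4 + g)*(2*g + g*(3 + w)) (W(g, w) = (-4 + g)*((g + g*(3 + w)) + g) = (-4 + g)*(2*g + g*(3 + w)))
B(n, s) = -18*s² - 18*n*(-20 - 4*s + 5*n + n*s) (B(n, s) = (-21 + (3 + 0))*(n*(-20 - 4*s + 5*n + n*s) + s²) = (-21 + 3)*(s² + n*(-20 - 4*s + 5*n + n*s)) = -18*(s² + n*(-20 - 4*s + 5*n + n*s)) = -18*s² - 18*n*(-20 - 4*s + 5*n + n*s))
-1066/B(19, -100) = -1066/(-18*(-100)² - 18*19*(-20 - 4*(-100) + 5*19 + 19*(-100))) = -1066/(-18*10000 - 18*19*(-20 + 400 + 95 - 1900)) = -1066/(-180000 - 18*19*(-1425)) = -1066/(-180000 + 487350) = -1066/307350 = -1066*1/307350 = -533/153675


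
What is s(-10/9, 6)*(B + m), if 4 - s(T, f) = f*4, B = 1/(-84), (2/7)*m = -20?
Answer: 29405/21 ≈ 1400.2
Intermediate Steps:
m = -70 (m = (7/2)*(-20) = -70)
B = -1/84 ≈ -0.011905
s(T, f) = 4 - 4*f (s(T, f) = 4 - f*4 = 4 - 4*f)
s(-10/9, 6)*(B + m) = (4 - 4*6)*(-1/84 - 70) = (4 - 24)*(-5881/84) = -20*(-5881/84) = 29405/21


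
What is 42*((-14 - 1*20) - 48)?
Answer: -3444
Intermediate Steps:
42*((-14 - 1*20) - 48) = 42*((-14 - 20) - 48) = 42*(-34 - 48) = 42*(-82) = -3444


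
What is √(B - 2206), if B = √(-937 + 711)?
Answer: √(-2206 + I*√226) ≈ 0.16 + 46.968*I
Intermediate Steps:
B = I*√226 (B = √(-226) = I*√226 ≈ 15.033*I)
√(B - 2206) = √(I*√226 - 2206) = √(-2206 + I*√226)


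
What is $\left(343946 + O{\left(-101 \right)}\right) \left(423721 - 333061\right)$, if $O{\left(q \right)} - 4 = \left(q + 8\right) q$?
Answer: $32034076380$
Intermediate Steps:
$O{\left(q \right)} = 4 + q \left(8 + q\right)$ ($O{\left(q \right)} = 4 + \left(q + 8\right) q = 4 + \left(8 + q\right) q = 4 + q \left(8 + q\right)$)
$\left(343946 + O{\left(-101 \right)}\right) \left(423721 - 333061\right) = \left(343946 + \left(4 + \left(-101\right)^{2} + 8 \left(-101\right)\right)\right) \left(423721 - 333061\right) = \left(343946 + \left(4 + 10201 - 808\right)\right) 90660 = \left(343946 + 9397\right) 90660 = 353343 \cdot 90660 = 32034076380$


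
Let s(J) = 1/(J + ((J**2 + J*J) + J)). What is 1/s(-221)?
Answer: 97240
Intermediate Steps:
s(J) = 1/(2*J + 2*J**2) (s(J) = 1/(J + ((J**2 + J**2) + J)) = 1/(J + (2*J**2 + J)) = 1/(J + (J + 2*J**2)) = 1/(2*J + 2*J**2))
1/s(-221) = 1/((1/2)/(-221*(1 - 221))) = 1/((1/2)*(-1/221)/(-220)) = 1/((1/2)*(-1/221)*(-1/220)) = 1/(1/97240) = 97240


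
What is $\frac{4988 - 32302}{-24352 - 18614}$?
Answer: $\frac{1951}{3069} \approx 0.63571$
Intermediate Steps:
$\frac{4988 - 32302}{-24352 - 18614} = - \frac{27314}{-42966} = \left(-27314\right) \left(- \frac{1}{42966}\right) = \frac{1951}{3069}$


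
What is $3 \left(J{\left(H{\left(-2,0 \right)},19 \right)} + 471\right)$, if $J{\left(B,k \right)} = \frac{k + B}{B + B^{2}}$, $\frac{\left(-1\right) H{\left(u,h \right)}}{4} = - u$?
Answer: $\frac{79161}{56} \approx 1413.6$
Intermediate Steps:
$H{\left(u,h \right)} = 4 u$ ($H{\left(u,h \right)} = - 4 \left(- u\right) = 4 u$)
$J{\left(B,k \right)} = \frac{B + k}{B + B^{2}}$
$3 \left(J{\left(H{\left(-2,0 \right)},19 \right)} + 471\right) = 3 \left(\frac{4 \left(-2\right) + 19}{4 \left(-2\right) \left(1 + 4 \left(-2\right)\right)} + 471\right) = 3 \left(\frac{-8 + 19}{\left(-8\right) \left(1 - 8\right)} + 471\right) = 3 \left(\left(- \frac{1}{8}\right) \frac{1}{-7} \cdot 11 + 471\right) = 3 \left(\left(- \frac{1}{8}\right) \left(- \frac{1}{7}\right) 11 + 471\right) = 3 \left(\frac{11}{56} + 471\right) = 3 \cdot \frac{26387}{56} = \frac{79161}{56}$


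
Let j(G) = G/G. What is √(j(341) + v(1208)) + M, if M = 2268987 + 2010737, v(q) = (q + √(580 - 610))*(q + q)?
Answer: 4279724 + √(2918529 + 2416*I*√30) ≈ 4.2814e+6 + 3.873*I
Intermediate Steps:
v(q) = 2*q*(q + I*√30) (v(q) = (q + √(-30))*(2*q) = (q + I*√30)*(2*q) = 2*q*(q + I*√30))
j(G) = 1
M = 4279724
√(j(341) + v(1208)) + M = √(1 + 2*1208*(1208 + I*√30)) + 4279724 = √(1 + (2918528 + 2416*I*√30)) + 4279724 = √(2918529 + 2416*I*√30) + 4279724 = 4279724 + √(2918529 + 2416*I*√30)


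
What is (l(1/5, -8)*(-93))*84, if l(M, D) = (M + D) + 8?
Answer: -7812/5 ≈ -1562.4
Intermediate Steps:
l(M, D) = 8 + D + M (l(M, D) = (D + M) + 8 = 8 + D + M)
(l(1/5, -8)*(-93))*84 = ((8 - 8 + 1/5)*(-93))*84 = ((1/5)*(-93))*84 = -93/5*84 = -7812/5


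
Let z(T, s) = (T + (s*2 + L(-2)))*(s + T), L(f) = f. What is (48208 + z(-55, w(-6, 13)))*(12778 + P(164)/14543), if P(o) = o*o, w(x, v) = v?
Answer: 9201797398500/14543 ≈ 6.3273e+8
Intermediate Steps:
P(o) = o²
z(T, s) = (T + s)*(-2 + T + 2*s) (z(T, s) = (T + (s*2 - 2))*(s + T) = (T + (2*s - 2))*(T + s) = (T + (-2 + 2*s))*(T + s) = (-2 + T + 2*s)*(T + s) = (T + s)*(-2 + T + 2*s))
(48208 + z(-55, w(-6, 13)))*(12778 + P(164)/14543) = (48208 + ((-55)² - 2*(-55) - 2*13 + 2*13² + 3*(-55)*13))*(12778 + 164²/14543) = (48208 + (3025 + 110 - 26 + 2*169 - 2145))*(12778 + 26896*(1/14543)) = (48208 + (3025 + 110 - 26 + 338 - 2145))*(12778 + 26896/14543) = (48208 + 1302)*(185857350/14543) = 49510*(185857350/14543) = 9201797398500/14543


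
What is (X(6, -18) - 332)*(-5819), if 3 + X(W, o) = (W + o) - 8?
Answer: 2065745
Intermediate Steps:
X(W, o) = -11 + W + o (X(W, o) = -3 + ((W + o) - 8) = -3 + (-8 + W + o) = -11 + W + o)
(X(6, -18) - 332)*(-5819) = ((-11 + 6 - 18) - 332)*(-5819) = (-23 - 332)*(-5819) = -355*(-5819) = 2065745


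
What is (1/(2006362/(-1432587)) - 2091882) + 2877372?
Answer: 1575975854793/2006362 ≈ 7.8549e+5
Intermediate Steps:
(1/(2006362/(-1432587)) - 2091882) + 2877372 = (1/(2006362*(-1/1432587)) - 2091882) + 2877372 = (1/(-2006362/1432587) - 2091882) + 2877372 = (-1432587/2006362 - 2091882) + 2877372 = -4197073985871/2006362 + 2877372 = 1575975854793/2006362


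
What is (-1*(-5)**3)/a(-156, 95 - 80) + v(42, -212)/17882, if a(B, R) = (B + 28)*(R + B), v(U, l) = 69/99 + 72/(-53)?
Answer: 648095119/94077058944 ≈ 0.0068890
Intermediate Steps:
v(U, l) = -1157/1749 (v(U, l) = 69*(1/99) + 72*(-1/53) = 23/33 - 72/53 = -1157/1749)
a(B, R) = (28 + B)*(B + R)
(-1*(-5)**3)/a(-156, 95 - 80) + v(42, -212)/17882 = (-1*(-5)**3)/((-156)**2 + 28*(-156) + 28*(95 - 80) - 156*(95 - 80)) - 1157/1749/17882 = (-1*(-125))/(24336 - 4368 + 28*15 - 156*15) - 1157/1749*1/17882 = 125/(24336 - 4368 + 420 - 2340) - 1157/31275618 = 125/18048 - 1157/31275618 = 648095119/94077058944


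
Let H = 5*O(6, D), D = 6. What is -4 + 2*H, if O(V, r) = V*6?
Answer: 356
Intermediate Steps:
O(V, r) = 6*V
H = 180 (H = 5*(6*6) = 5*36 = 180)
-4 + 2*H = -4 + 2*180 = -4 + 360 = 356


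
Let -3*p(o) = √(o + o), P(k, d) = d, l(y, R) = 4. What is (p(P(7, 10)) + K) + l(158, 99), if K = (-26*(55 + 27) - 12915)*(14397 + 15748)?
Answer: -453591811 - 2*√5/3 ≈ -4.5359e+8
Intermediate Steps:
p(o) = -√2*√o/3 (p(o) = -√(o + o)/3 = -√2*√o/3)
K = -453591815 (K = (-26*82 - 12915)*30145 = (-2132 - 12915)*30145 = -15047*30145 = -453591815)
(p(P(7, 10)) + K) + l(158, 99) = (-√2*√10/3 - 453591815) + 4 = (-2*√5/3 - 453591815) + 4 = (-453591815 - 2*√5/3) + 4 = -453591811 - 2*√5/3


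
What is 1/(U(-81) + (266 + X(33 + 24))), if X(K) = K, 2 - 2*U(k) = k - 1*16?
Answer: 2/745 ≈ 0.0026846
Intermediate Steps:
U(k) = 9 - k/2 (U(k) = 1 - (k - 1*16)/2 = 1 - (k - 16)/2 = 1 - (-16 + k)/2 = 1 + (8 - k/2) = 9 - k/2)
1/(U(-81) + (266 + X(33 + 24))) = 1/((9 - ½*(-81)) + (266 + (33 + 24))) = 1/((9 + 81/2) + (266 + 57)) = 1/(99/2 + 323) = 1/(745/2) = 2/745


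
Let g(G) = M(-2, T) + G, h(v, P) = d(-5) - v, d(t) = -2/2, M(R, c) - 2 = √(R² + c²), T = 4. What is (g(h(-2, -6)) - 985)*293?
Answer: -287726 + 586*√5 ≈ -2.8642e+5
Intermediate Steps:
M(R, c) = 2 + √(R² + c²)
d(t) = -1 (d(t) = -2*½ = -1)
h(v, P) = -1 - v
g(G) = 2 + G + 2*√5 (g(G) = (2 + √((-2)² + 4²)) + G = (2 + √(4 + 16)) + G = (2 + √20) + G = (2 + 2*√5) + G = 2 + G + 2*√5)
(g(h(-2, -6)) - 985)*293 = ((2 + (-1 - 1*(-2)) + 2*√5) - 985)*293 = ((2 + (-1 + 2) + 2*√5) - 985)*293 = ((2 + 1 + 2*√5) - 985)*293 = ((3 + 2*√5) - 985)*293 = (-982 + 2*√5)*293 = -287726 + 586*√5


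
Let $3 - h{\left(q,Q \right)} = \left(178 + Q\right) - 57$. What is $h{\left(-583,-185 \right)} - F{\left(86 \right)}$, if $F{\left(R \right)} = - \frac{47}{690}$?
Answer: $\frac{46277}{690} \approx 67.068$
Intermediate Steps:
$F{\left(R \right)} = - \frac{47}{690}$ ($F{\left(R \right)} = \left(-47\right) \frac{1}{690} = - \frac{47}{690}$)
$h{\left(q,Q \right)} = -118 - Q$ ($h{\left(q,Q \right)} = 3 - \left(\left(178 + Q\right) - 57\right) = 3 - \left(121 + Q\right) = -118 - Q$)
$h{\left(-583,-185 \right)} - F{\left(86 \right)} = \left(-118 - -185\right) - - \frac{47}{690} = \left(-118 + 185\right) + \frac{47}{690} = 67 + \frac{47}{690} = \frac{46277}{690}$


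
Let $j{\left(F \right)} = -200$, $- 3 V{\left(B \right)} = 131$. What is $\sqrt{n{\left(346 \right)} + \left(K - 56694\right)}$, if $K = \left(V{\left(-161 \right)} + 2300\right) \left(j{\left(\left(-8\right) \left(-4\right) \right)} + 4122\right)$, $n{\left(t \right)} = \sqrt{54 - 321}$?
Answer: $\frac{\sqrt{79133808 + 9 i \sqrt{267}}}{3} \approx 2965.2 + 0.0027553 i$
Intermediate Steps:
$V{\left(B \right)} = - \frac{131}{3}$ ($V{\left(B \right)} = \left(- \frac{1}{3}\right) 131 = - \frac{131}{3}$)
$n{\left(t \right)} = i \sqrt{267}$ ($n{\left(t \right)} = \sqrt{-267} = i \sqrt{267}$)
$K = \frac{26548018}{3}$ ($K = \left(- \frac{131}{3} + 2300\right) \left(-200 + 4122\right) = \frac{6769}{3} \cdot 3922 = \frac{26548018}{3} \approx 8.8493 \cdot 10^{6}$)
$\sqrt{n{\left(346 \right)} + \left(K - 56694\right)} = \sqrt{i \sqrt{267} + \left(\frac{26548018}{3} - 56694\right)} = \sqrt{i \sqrt{267} + \frac{26377936}{3}} = \sqrt{\frac{26377936}{3} + i \sqrt{267}}$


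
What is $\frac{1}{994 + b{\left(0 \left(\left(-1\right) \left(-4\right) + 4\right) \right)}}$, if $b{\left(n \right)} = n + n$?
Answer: $\frac{1}{994} \approx 0.001006$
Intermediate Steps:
$b{\left(n \right)} = 2 n$
$\frac{1}{994 + b{\left(0 \left(\left(-1\right) \left(-4\right) + 4\right) \right)}} = \frac{1}{994 + 2 \cdot 0 \left(\left(-1\right) \left(-4\right) + 4\right)} = \frac{1}{994 + 2 \cdot 0 \left(4 + 4\right)} = \frac{1}{994 + 2 \cdot 0 \cdot 8} = \frac{1}{994 + 2 \cdot 0} = \frac{1}{994 + 0} = \frac{1}{994}$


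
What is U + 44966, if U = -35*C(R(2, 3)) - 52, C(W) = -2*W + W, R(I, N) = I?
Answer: 44984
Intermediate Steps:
C(W) = -W
U = 18 (U = -(-35)*2 - 52 = -35*(-2) - 52 = 70 - 52 = 18)
U + 44966 = 18 + 44966 = 44984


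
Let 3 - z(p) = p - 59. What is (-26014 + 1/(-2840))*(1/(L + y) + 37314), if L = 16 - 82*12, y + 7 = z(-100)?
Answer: -747079063302947/769640 ≈ -9.7069e+8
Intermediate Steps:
z(p) = 62 - p (z(p) = 3 - (p - 59) = 3 - (-59 + p) = 3 + (59 - p) = 62 - p)
y = 155 (y = -7 + (62 - 1*(-100)) = -7 + (62 + 100) = -7 + 162 = 155)
L = -968 (L = 16 - 984 = -968)
(-26014 + 1/(-2840))*(1/(L + y) + 37314) = (-26014 + 1/(-2840))*(1/(-968 + 155) + 37314) = (-26014 - 1/2840)*(1/(-813) + 37314) = -73879761*(-1/813 + 37314)/2840 = -73879761/2840*30336281/813 = -747079063302947/769640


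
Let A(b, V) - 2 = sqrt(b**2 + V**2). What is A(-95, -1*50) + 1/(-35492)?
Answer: 70983/35492 + 5*sqrt(461) ≈ 109.35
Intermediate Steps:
A(b, V) = 2 + sqrt(V**2 + b**2) (A(b, V) = 2 + sqrt(b**2 + V**2) = 2 + sqrt(V**2 + b**2))
A(-95, -1*50) + 1/(-35492) = (2 + sqrt((-1*50)**2 + (-95)**2)) + 1/(-35492) = (2 + sqrt((-50)**2 + 9025)) - 1/35492 = (2 + sqrt(2500 + 9025)) - 1/35492 = (2 + sqrt(11525)) - 1/35492 = (2 + 5*sqrt(461)) - 1/35492 = 70983/35492 + 5*sqrt(461)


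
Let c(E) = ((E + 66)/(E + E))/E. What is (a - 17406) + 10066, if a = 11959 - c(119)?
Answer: 130819133/28322 ≈ 4619.0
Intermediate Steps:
c(E) = (66 + E)/(2*E**2) (c(E) = ((66 + E)/((2*E)))/E = ((66 + E)*(1/(2*E)))/E = ((66 + E)/(2*E))/E = (66 + E)/(2*E**2))
a = 338702613/28322 (a = 11959 - (66 + 119)/(2*119**2) = 11959 - 185/(2*14161) = 11959 - 1*185/28322 = 11959 - 185/28322 = 338702613/28322 ≈ 11959.)
(a - 17406) + 10066 = (338702613/28322 - 17406) + 10066 = -154270119/28322 + 10066 = 130819133/28322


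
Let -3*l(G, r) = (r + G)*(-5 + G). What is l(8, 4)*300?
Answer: -3600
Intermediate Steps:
l(G, r) = -(-5 + G)*(G + r)/3 (l(G, r) = -(r + G)*(-5 + G)/3 = -(G + r)*(-5 + G)/3 = -(-5 + G)*(G + r)/3)
l(8, 4)*300 = (-1/3*8**2 + (5/3)*8 + (5/3)*4 - 1/3*8*4)*300 = (-1/3*64 + 40/3 + 20/3 - 32/3)*300 = (-64/3 + 40/3 + 20/3 - 32/3)*300 = -12*300 = -3600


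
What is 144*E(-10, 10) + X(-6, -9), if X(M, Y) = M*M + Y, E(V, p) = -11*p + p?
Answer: -14373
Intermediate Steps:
E(V, p) = -10*p
X(M, Y) = Y + M² (X(M, Y) = M² + Y = Y + M²)
144*E(-10, 10) + X(-6, -9) = 144*(-10*10) + (-9 + (-6)²) = 144*(-100) + (-9 + 36) = -14400 + 27 = -14373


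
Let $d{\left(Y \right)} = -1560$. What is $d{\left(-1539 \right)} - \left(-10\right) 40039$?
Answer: $398830$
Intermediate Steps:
$d{\left(-1539 \right)} - \left(-10\right) 40039 = -1560 - \left(-10\right) 40039 = -1560 - -400390 = -1560 + 400390 = 398830$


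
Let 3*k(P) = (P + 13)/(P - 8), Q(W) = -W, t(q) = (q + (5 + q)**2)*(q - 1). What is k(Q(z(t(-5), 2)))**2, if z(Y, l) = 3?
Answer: 100/1089 ≈ 0.091827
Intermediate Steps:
t(q) = (-1 + q)*(q + (5 + q)**2) (t(q) = (q + (5 + q)**2)*(-1 + q) = (-1 + q)*(q + (5 + q)**2))
k(P) = (13 + P)/(3*(-8 + P)) (k(P) = ((P + 13)/(P - 8))/3 = ((13 + P)/(-8 + P))/3 = (13 + P)/(3*(-8 + P)))
k(Q(z(t(-5), 2)))**2 = ((13 - 1*3)/(3*(-8 - 1*3)))**2 = ((13 - 3)/(3*(-8 - 3)))**2 = ((1/3)*10/(-11))**2 = ((1/3)*(-1/11)*10)**2 = (-10/33)**2 = 100/1089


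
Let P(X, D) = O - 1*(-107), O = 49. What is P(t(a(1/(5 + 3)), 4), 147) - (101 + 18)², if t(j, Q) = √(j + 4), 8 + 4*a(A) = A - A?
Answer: -14005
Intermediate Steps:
a(A) = -2 (a(A) = -2 + (A - A)/4 = -2 + (¼)*0 = -2 + 0 = -2)
t(j, Q) = √(4 + j)
P(X, D) = 156 (P(X, D) = 49 - 1*(-107) = 49 + 107 = 156)
P(t(a(1/(5 + 3)), 4), 147) - (101 + 18)² = 156 - (101 + 18)² = 156 - 1*119² = 156 - 1*14161 = 156 - 14161 = -14005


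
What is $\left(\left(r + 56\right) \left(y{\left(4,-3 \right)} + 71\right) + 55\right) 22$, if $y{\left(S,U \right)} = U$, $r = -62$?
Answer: $-7766$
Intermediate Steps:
$\left(\left(r + 56\right) \left(y{\left(4,-3 \right)} + 71\right) + 55\right) 22 = \left(\left(-62 + 56\right) \left(-3 + 71\right) + 55\right) 22 = \left(\left(-6\right) 68 + 55\right) 22 = \left(-408 + 55\right) 22 = \left(-353\right) 22 = -7766$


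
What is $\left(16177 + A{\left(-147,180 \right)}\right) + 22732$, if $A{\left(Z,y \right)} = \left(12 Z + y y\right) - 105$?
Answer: $69440$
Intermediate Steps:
$A{\left(Z,y \right)} = -105 + y^{2} + 12 Z$ ($A{\left(Z,y \right)} = \left(12 Z + y^{2}\right) - 105 = \left(y^{2} + 12 Z\right) - 105 = -105 + y^{2} + 12 Z$)
$\left(16177 + A{\left(-147,180 \right)}\right) + 22732 = \left(16177 + \left(-105 + 180^{2} + 12 \left(-147\right)\right)\right) + 22732 = \left(16177 - -30531\right) + 22732 = \left(16177 + 30531\right) + 22732 = 46708 + 22732 = 69440$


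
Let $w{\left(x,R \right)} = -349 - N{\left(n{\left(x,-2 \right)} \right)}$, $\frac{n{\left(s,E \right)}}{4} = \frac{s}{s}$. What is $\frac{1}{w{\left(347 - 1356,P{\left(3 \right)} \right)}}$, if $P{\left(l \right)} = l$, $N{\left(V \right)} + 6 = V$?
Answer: $- \frac{1}{347} \approx -0.0028818$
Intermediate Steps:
$n{\left(s,E \right)} = 4$ ($n{\left(s,E \right)} = 4 \frac{s}{s} = 4 \cdot 1 = 4$)
$N{\left(V \right)} = -6 + V$
$w{\left(x,R \right)} = -347$ ($w{\left(x,R \right)} = -349 - \left(-6 + 4\right) = -349 - -2 = -349 + 2 = -347$)
$\frac{1}{w{\left(347 - 1356,P{\left(3 \right)} \right)}} = \frac{1}{-347} = - \frac{1}{347}$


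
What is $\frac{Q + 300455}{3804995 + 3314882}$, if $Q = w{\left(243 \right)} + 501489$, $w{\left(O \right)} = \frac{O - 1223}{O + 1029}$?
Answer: $\frac{255017947}{2264120886} \approx 0.11263$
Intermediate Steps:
$w{\left(O \right)} = \frac{-1223 + O}{1029 + O}$
$Q = \frac{159473257}{318}$ ($Q = \frac{-1223 + 243}{1029 + 243} + 501489 = \frac{1}{1272} \left(-980\right) + 501489 = - \frac{245}{318} + 501489 = \frac{159473257}{318} \approx 5.0149 \cdot 10^{5}$)
$\frac{Q + 300455}{3804995 + 3314882} = \frac{\frac{159473257}{318} + 300455}{3804995 + 3314882} = \frac{255017947}{318 \cdot 7119877} = \frac{255017947}{318} \cdot \frac{1}{7119877} = \frac{255017947}{2264120886}$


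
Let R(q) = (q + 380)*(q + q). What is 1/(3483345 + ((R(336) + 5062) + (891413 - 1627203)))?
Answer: 1/3233769 ≈ 3.0924e-7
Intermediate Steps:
R(q) = 2*q*(380 + q) (R(q) = (380 + q)*(2*q) = 2*q*(380 + q))
1/(3483345 + ((R(336) + 5062) + (891413 - 1627203))) = 1/(3483345 + ((2*336*(380 + 336) + 5062) + (891413 - 1627203))) = 1/(3483345 + ((2*336*716 + 5062) - 735790)) = 1/(3483345 + ((481152 + 5062) - 735790)) = 1/(3483345 + (486214 - 735790)) = 1/(3483345 - 249576) = 1/3233769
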